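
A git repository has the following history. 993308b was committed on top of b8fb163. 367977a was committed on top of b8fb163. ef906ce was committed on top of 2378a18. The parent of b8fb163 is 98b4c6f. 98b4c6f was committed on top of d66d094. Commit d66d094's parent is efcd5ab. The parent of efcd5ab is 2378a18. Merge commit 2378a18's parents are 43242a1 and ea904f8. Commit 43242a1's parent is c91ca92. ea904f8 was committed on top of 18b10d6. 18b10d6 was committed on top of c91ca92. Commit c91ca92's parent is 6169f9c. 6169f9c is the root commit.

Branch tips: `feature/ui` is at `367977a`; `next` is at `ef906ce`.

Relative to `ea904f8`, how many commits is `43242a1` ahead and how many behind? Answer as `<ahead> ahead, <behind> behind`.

Reachable from 43242a1: {43242a1, 6169f9c, c91ca92}.
Reachable from ea904f8: {18b10d6, 6169f9c, c91ca92, ea904f8}.
Only in 43242a1's history (ahead): {43242a1} — 1.
Only in ea904f8's history (behind): {18b10d6, ea904f8} — 2.

1 ahead, 2 behind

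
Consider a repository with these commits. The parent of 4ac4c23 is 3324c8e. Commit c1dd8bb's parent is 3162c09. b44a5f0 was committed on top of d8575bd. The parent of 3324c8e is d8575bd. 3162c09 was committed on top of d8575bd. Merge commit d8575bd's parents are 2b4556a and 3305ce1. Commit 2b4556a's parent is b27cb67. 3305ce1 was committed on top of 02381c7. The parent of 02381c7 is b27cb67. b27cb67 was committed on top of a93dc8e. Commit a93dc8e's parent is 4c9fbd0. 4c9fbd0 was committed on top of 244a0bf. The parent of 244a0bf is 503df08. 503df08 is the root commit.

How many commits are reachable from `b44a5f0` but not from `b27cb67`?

Reachable from b44a5f0: {02381c7, 244a0bf, 2b4556a, 3305ce1, 4c9fbd0, 503df08, a93dc8e, b27cb67, b44a5f0, d8575bd}.
Reachable from b27cb67: {244a0bf, 4c9fbd0, 503df08, a93dc8e, b27cb67}.
In b44a5f0's history but not b27cb67's: {02381c7, 2b4556a, 3305ce1, b44a5f0, d8575bd} — 5 commits.

5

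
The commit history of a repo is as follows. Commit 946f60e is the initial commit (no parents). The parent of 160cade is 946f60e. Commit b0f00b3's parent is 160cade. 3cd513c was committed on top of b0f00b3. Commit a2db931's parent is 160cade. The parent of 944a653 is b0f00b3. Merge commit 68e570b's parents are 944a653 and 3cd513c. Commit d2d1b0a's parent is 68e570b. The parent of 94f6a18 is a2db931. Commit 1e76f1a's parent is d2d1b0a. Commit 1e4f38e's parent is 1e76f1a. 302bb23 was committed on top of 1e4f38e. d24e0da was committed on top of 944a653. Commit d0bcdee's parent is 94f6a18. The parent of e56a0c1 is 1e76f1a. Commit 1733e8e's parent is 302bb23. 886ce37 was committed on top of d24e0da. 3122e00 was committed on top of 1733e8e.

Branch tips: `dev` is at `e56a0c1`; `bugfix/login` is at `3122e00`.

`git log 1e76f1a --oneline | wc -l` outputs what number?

Walking parent pointers from 1e76f1a: reachable set = {160cade, 1e76f1a, 3cd513c, 68e570b, 944a653, 946f60e, b0f00b3, d2d1b0a}.
That is 8 commits.

8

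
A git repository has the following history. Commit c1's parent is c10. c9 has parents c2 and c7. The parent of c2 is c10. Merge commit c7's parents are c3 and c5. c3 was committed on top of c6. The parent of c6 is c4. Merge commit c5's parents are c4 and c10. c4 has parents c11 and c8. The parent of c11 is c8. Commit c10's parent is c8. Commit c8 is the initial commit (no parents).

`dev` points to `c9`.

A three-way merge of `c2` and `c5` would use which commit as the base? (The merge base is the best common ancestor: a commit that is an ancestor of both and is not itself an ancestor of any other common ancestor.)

c10

Ancestors of c2: {c10, c2, c8}.
Ancestors of c5: {c10, c11, c4, c5, c8}.
Common ancestors: {c10, c8}.
Among these, c10 is not an ancestor of any other common ancestor — it is the merge base.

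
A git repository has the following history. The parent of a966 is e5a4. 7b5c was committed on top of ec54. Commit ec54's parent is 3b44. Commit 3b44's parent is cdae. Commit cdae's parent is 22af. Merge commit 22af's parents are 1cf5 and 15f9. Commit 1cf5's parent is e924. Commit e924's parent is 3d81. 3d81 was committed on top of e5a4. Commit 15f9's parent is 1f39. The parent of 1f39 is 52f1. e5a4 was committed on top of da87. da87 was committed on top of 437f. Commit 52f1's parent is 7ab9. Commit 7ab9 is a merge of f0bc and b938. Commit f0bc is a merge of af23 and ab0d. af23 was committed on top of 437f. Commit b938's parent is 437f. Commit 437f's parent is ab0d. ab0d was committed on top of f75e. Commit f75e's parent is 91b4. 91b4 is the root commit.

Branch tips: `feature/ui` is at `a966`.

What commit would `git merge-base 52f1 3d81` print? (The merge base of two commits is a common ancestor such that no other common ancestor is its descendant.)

Ancestors of 52f1: {437f, 52f1, 7ab9, 91b4, ab0d, af23, b938, f0bc, f75e}.
Ancestors of 3d81: {3d81, 437f, 91b4, ab0d, da87, e5a4, f75e}.
Common ancestors: {437f, 91b4, ab0d, f75e}.
Among these, 437f is not an ancestor of any other common ancestor — it is the merge base.

437f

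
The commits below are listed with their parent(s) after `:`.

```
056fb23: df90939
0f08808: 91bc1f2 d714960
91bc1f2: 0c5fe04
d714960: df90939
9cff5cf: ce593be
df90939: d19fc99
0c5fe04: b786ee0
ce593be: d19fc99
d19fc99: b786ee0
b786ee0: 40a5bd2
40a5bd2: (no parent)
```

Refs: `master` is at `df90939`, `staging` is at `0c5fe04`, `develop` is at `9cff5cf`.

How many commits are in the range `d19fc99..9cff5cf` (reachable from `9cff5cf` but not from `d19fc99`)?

Reachable from 9cff5cf: {40a5bd2, 9cff5cf, b786ee0, ce593be, d19fc99}.
Reachable from d19fc99: {40a5bd2, b786ee0, d19fc99}.
In 9cff5cf's history but not d19fc99's: {9cff5cf, ce593be} — 2 commits.

2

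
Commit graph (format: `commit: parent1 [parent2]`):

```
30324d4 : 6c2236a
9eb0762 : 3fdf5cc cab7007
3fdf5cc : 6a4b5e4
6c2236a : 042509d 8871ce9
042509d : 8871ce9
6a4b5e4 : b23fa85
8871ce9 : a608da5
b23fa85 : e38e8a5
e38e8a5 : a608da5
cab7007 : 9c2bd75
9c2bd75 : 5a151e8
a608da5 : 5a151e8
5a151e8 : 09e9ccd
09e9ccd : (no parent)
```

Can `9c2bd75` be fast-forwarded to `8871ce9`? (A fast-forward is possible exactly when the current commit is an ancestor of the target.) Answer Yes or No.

A fast-forward from 9c2bd75 to 8871ce9 is possible iff 9c2bd75 is an ancestor of 8871ce9.
Ancestors of 8871ce9: {09e9ccd, 5a151e8, 8871ce9, a608da5}.
9c2bd75 is not among them, so fast-forward is not possible.

No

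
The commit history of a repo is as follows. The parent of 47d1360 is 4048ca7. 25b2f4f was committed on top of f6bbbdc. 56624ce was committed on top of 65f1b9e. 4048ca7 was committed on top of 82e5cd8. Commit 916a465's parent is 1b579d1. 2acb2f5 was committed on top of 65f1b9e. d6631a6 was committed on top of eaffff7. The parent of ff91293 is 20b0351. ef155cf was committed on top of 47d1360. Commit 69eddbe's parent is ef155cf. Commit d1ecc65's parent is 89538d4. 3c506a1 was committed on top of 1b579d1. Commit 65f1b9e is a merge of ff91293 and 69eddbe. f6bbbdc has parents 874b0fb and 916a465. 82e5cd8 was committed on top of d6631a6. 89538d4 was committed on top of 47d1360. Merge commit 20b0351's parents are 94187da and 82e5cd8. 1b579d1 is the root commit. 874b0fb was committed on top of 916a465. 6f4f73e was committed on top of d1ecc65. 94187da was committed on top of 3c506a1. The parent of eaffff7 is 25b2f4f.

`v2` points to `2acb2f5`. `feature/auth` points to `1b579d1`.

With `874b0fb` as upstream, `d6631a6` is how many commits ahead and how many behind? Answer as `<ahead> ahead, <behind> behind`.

Reachable from d6631a6: {1b579d1, 25b2f4f, 874b0fb, 916a465, d6631a6, eaffff7, f6bbbdc}.
Reachable from 874b0fb: {1b579d1, 874b0fb, 916a465}.
Only in d6631a6's history (ahead): {25b2f4f, d6631a6, eaffff7, f6bbbdc} — 4.
Only in 874b0fb's history (behind): {} — 0.

4 ahead, 0 behind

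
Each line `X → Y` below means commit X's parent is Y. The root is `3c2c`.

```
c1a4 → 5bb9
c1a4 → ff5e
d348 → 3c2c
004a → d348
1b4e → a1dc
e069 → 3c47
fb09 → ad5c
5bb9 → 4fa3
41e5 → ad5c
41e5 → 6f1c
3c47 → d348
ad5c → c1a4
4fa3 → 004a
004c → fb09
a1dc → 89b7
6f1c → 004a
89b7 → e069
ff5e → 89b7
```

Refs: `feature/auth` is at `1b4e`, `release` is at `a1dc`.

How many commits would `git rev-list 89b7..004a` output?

Reachable from 004a: {004a, 3c2c, d348}.
Reachable from 89b7: {3c2c, 3c47, 89b7, d348, e069}.
In 004a's history but not 89b7's: {004a} — 1 commit.

1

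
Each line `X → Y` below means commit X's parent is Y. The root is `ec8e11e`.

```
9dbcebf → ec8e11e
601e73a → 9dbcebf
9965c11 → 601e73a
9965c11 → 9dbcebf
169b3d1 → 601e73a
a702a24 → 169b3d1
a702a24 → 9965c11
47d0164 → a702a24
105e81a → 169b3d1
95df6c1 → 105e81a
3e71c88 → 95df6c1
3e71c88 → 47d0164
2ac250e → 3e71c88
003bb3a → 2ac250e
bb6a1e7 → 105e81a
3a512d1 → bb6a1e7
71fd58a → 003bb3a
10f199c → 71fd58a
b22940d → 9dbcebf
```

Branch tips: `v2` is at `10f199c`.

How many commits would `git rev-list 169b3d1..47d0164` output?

3

Reachable from 47d0164: {169b3d1, 47d0164, 601e73a, 9965c11, 9dbcebf, a702a24, ec8e11e}.
Reachable from 169b3d1: {169b3d1, 601e73a, 9dbcebf, ec8e11e}.
In 47d0164's history but not 169b3d1's: {47d0164, 9965c11, a702a24} — 3 commits.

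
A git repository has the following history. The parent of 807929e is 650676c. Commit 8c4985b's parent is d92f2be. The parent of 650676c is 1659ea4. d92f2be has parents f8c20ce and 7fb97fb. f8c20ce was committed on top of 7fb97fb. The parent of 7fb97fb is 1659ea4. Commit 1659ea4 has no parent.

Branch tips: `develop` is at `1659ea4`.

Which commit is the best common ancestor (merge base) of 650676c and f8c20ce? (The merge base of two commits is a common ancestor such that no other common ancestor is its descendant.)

1659ea4

Ancestors of 650676c: {1659ea4, 650676c}.
Ancestors of f8c20ce: {1659ea4, 7fb97fb, f8c20ce}.
Common ancestors: {1659ea4}.
The only common ancestor is 1659ea4, so it is the merge base.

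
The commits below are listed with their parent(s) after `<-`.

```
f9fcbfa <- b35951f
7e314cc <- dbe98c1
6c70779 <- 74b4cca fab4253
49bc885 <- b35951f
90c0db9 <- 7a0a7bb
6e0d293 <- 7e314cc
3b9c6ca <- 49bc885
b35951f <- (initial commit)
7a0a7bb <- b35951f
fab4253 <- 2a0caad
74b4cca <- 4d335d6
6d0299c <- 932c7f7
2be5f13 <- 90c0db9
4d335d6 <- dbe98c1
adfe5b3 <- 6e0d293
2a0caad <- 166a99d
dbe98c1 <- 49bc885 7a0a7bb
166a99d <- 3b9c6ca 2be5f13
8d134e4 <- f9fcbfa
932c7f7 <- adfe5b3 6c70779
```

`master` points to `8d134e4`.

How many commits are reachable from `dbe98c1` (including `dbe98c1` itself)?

4

Walking parent pointers from dbe98c1: reachable set = {49bc885, 7a0a7bb, b35951f, dbe98c1}.
That is 4 commits.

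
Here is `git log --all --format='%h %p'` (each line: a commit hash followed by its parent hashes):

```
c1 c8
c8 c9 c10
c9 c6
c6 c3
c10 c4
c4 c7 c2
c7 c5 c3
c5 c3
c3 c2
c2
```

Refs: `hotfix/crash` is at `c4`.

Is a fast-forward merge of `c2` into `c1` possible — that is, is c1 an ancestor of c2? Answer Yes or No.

A fast-forward from c1 to c2 is possible iff c1 is an ancestor of c2.
Ancestors of c2: {c2}.
c1 is not among them, so fast-forward is not possible.

No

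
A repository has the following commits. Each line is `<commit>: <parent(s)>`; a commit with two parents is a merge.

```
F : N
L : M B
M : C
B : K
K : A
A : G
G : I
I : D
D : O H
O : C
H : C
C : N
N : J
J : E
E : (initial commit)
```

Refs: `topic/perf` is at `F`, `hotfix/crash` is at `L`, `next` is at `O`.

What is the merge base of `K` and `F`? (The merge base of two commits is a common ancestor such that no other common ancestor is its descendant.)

Ancestors of K: {A, C, D, E, G, H, I, J, K, N, O}.
Ancestors of F: {E, F, J, N}.
Common ancestors: {E, J, N}.
Among these, N is not an ancestor of any other common ancestor — it is the merge base.

N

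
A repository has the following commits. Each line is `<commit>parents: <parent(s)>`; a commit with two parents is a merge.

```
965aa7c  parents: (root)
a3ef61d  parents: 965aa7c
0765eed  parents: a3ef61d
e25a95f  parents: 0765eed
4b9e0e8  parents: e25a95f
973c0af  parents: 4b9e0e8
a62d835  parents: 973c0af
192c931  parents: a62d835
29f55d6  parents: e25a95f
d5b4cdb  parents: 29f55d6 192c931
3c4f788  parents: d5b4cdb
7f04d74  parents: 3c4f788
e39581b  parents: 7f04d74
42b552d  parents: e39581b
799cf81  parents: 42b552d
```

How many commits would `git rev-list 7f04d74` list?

Walking parent pointers from 7f04d74: reachable set = {0765eed, 192c931, 29f55d6, 3c4f788, 4b9e0e8, 7f04d74, 965aa7c, 973c0af, a3ef61d, a62d835, d5b4cdb, e25a95f}.
That is 12 commits.

12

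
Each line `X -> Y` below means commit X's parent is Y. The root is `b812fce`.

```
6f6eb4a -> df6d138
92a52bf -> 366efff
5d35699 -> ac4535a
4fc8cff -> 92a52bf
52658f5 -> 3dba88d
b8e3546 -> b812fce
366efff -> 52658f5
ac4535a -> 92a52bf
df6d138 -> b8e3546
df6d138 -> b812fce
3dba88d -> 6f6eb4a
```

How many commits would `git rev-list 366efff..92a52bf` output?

1

Reachable from 92a52bf: {366efff, 3dba88d, 52658f5, 6f6eb4a, 92a52bf, b812fce, b8e3546, df6d138}.
Reachable from 366efff: {366efff, 3dba88d, 52658f5, 6f6eb4a, b812fce, b8e3546, df6d138}.
In 92a52bf's history but not 366efff's: {92a52bf} — 1 commit.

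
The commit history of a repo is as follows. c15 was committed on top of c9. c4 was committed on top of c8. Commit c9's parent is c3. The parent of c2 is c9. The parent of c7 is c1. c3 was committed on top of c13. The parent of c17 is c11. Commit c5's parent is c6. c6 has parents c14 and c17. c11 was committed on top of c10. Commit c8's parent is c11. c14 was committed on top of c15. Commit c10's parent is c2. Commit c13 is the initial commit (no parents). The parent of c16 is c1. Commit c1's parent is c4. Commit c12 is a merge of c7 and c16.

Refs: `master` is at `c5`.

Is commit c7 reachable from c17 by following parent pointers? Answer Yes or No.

No

Ancestors of c17: {c10, c11, c13, c17, c2, c3, c9}.
c7 is not in that set, so it is not an ancestor of c17.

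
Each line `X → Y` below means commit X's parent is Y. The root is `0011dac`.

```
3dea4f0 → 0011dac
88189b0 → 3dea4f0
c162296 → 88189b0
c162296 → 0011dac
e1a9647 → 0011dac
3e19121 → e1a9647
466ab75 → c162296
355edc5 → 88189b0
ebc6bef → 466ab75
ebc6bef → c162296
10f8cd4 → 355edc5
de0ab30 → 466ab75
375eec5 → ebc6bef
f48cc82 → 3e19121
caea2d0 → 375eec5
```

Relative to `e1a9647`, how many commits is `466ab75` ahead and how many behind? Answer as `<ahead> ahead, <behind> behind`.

4 ahead, 1 behind

Reachable from 466ab75: {0011dac, 3dea4f0, 466ab75, 88189b0, c162296}.
Reachable from e1a9647: {0011dac, e1a9647}.
Only in 466ab75's history (ahead): {3dea4f0, 466ab75, 88189b0, c162296} — 4.
Only in e1a9647's history (behind): {e1a9647} — 1.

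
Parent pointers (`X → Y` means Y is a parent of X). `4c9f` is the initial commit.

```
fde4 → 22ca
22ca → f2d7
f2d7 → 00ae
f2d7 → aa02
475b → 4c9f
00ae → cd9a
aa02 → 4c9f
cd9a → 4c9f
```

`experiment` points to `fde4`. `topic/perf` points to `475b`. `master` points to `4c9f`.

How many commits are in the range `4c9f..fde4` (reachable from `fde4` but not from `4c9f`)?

6

Reachable from fde4: {00ae, 22ca, 4c9f, aa02, cd9a, f2d7, fde4}.
Reachable from 4c9f: {4c9f}.
In fde4's history but not 4c9f's: {00ae, 22ca, aa02, cd9a, f2d7, fde4} — 6 commits.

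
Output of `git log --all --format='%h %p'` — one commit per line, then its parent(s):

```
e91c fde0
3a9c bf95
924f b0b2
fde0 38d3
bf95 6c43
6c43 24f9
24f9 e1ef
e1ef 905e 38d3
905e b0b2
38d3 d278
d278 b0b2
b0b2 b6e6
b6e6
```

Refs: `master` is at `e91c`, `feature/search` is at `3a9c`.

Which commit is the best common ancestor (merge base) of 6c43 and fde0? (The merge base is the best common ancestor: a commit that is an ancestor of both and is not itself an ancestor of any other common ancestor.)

38d3

Ancestors of 6c43: {24f9, 38d3, 6c43, 905e, b0b2, b6e6, d278, e1ef}.
Ancestors of fde0: {38d3, b0b2, b6e6, d278, fde0}.
Common ancestors: {38d3, b0b2, b6e6, d278}.
Among these, 38d3 is not an ancestor of any other common ancestor — it is the merge base.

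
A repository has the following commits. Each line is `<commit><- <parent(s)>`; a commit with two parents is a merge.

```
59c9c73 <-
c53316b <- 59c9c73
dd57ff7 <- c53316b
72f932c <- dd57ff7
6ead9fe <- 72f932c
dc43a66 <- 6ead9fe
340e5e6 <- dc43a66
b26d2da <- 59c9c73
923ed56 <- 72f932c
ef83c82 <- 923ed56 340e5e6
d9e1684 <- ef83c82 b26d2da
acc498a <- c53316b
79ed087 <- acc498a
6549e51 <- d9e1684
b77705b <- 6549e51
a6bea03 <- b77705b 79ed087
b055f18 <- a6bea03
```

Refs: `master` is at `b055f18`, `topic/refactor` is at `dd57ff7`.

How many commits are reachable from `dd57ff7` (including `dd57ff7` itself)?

3

Walking parent pointers from dd57ff7: reachable set = {59c9c73, c53316b, dd57ff7}.
That is 3 commits.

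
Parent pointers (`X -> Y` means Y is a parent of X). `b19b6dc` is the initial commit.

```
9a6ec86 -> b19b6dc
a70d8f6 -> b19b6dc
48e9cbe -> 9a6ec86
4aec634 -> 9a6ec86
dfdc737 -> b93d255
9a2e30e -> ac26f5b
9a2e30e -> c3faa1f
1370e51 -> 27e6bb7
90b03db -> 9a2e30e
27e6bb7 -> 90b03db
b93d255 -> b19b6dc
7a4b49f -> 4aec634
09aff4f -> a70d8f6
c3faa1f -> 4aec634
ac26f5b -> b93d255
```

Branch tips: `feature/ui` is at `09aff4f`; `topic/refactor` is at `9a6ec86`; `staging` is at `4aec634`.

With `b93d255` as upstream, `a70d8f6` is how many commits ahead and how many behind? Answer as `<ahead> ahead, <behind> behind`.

1 ahead, 1 behind

Reachable from a70d8f6: {a70d8f6, b19b6dc}.
Reachable from b93d255: {b19b6dc, b93d255}.
Only in a70d8f6's history (ahead): {a70d8f6} — 1.
Only in b93d255's history (behind): {b93d255} — 1.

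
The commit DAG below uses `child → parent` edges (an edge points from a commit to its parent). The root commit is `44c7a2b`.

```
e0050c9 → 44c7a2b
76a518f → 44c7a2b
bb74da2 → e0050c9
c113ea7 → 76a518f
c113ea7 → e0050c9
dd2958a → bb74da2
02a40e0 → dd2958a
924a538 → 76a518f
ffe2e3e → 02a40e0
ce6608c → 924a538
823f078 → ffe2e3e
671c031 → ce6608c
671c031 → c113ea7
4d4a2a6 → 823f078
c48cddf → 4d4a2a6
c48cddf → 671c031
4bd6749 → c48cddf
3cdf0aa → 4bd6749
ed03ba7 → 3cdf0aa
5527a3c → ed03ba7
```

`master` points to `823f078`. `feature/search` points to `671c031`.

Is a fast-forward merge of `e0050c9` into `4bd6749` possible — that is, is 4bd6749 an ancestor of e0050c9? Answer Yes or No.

A fast-forward from 4bd6749 to e0050c9 is possible iff 4bd6749 is an ancestor of e0050c9.
Ancestors of e0050c9: {44c7a2b, e0050c9}.
4bd6749 is not among them, so fast-forward is not possible.

No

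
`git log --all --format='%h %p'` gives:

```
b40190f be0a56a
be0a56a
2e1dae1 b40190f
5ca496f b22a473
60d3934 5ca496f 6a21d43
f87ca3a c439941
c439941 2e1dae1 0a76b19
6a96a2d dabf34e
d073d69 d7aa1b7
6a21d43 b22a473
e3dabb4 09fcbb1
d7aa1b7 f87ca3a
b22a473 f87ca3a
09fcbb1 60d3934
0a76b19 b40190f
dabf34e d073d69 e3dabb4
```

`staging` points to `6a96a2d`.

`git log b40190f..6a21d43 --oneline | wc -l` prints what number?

6

Reachable from 6a21d43: {0a76b19, 2e1dae1, 6a21d43, b22a473, b40190f, be0a56a, c439941, f87ca3a}.
Reachable from b40190f: {b40190f, be0a56a}.
In 6a21d43's history but not b40190f's: {0a76b19, 2e1dae1, 6a21d43, b22a473, c439941, f87ca3a} — 6 commits.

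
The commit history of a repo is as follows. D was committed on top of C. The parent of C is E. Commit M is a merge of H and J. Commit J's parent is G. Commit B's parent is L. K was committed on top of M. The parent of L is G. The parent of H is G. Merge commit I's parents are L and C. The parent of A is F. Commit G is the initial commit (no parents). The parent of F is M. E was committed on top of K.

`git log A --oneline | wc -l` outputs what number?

6

Walking parent pointers from A: reachable set = {A, F, G, H, J, M}.
That is 6 commits.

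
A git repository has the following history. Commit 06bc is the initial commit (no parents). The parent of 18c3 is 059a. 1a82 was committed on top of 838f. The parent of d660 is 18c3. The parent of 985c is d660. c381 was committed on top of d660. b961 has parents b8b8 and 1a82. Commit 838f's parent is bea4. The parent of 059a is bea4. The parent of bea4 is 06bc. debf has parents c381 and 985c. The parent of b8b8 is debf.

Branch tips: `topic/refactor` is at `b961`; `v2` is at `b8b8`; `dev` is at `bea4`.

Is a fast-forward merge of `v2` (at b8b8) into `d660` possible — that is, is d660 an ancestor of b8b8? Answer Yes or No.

Yes

A fast-forward from d660 to b8b8 is possible iff d660 is an ancestor of b8b8.
Ancestors of b8b8: {059a, 06bc, 18c3, 985c, b8b8, bea4, c381, d660, debf}.
d660 is among them, so fast-forward is possible.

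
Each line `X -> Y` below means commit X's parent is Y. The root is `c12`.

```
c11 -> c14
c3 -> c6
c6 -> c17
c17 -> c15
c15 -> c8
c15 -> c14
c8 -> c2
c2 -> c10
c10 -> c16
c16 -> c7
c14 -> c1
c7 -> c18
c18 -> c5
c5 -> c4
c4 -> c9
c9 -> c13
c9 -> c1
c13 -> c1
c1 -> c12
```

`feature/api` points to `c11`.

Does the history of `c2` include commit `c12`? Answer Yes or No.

Yes

Ancestors of c2 (commits reachable by following parents): {c1, c10, c12, c13, c16, c18, c2, c4, c5, c7, c9}.
c12 is in that set, so it is an ancestor of c2.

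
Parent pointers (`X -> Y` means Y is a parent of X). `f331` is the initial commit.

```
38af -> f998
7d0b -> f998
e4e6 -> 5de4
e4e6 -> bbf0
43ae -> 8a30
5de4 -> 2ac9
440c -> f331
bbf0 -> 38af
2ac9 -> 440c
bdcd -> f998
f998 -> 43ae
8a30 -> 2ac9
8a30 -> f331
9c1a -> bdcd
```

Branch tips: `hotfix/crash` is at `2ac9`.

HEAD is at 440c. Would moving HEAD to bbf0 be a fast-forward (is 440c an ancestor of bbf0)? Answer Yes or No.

Yes

A fast-forward from 440c to bbf0 is possible iff 440c is an ancestor of bbf0.
Ancestors of bbf0: {2ac9, 38af, 43ae, 440c, 8a30, bbf0, f331, f998}.
440c is among them, so fast-forward is possible.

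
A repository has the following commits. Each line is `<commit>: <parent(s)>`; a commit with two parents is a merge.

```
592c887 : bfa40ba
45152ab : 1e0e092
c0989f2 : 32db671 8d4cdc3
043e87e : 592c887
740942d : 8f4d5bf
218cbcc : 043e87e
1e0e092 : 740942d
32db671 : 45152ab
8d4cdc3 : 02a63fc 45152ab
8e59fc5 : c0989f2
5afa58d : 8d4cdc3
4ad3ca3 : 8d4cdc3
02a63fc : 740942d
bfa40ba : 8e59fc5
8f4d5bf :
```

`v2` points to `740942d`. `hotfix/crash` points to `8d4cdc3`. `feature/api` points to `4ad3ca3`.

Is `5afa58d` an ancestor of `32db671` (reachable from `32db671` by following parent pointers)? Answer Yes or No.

Ancestors of 32db671: {1e0e092, 32db671, 45152ab, 740942d, 8f4d5bf}.
5afa58d is not in that set, so it is not an ancestor of 32db671.

No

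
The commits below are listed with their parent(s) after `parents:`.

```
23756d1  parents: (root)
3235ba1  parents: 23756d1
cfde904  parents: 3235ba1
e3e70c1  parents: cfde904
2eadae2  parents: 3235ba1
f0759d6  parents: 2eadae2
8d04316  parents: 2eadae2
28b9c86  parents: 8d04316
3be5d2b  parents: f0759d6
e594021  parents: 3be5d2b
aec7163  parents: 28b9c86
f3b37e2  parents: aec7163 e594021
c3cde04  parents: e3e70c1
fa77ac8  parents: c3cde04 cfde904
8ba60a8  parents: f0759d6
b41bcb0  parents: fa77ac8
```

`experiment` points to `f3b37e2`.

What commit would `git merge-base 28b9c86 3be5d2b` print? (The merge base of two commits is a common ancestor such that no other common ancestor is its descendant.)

Ancestors of 28b9c86: {23756d1, 28b9c86, 2eadae2, 3235ba1, 8d04316}.
Ancestors of 3be5d2b: {23756d1, 2eadae2, 3235ba1, 3be5d2b, f0759d6}.
Common ancestors: {23756d1, 2eadae2, 3235ba1}.
Among these, 2eadae2 is not an ancestor of any other common ancestor — it is the merge base.

2eadae2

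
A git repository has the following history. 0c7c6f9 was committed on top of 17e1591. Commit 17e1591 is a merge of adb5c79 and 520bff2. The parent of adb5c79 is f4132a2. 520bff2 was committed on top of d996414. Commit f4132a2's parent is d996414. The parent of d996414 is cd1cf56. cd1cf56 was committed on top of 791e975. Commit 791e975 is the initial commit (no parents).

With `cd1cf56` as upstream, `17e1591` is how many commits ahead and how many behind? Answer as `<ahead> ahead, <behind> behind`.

Reachable from 17e1591: {17e1591, 520bff2, 791e975, adb5c79, cd1cf56, d996414, f4132a2}.
Reachable from cd1cf56: {791e975, cd1cf56}.
Only in 17e1591's history (ahead): {17e1591, 520bff2, adb5c79, d996414, f4132a2} — 5.
Only in cd1cf56's history (behind): {} — 0.

5 ahead, 0 behind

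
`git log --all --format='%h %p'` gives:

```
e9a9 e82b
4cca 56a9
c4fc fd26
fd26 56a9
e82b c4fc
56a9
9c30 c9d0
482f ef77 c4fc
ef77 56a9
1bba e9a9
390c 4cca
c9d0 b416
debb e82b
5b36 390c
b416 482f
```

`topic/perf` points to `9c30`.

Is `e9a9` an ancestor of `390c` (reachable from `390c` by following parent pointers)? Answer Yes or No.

No

Ancestors of 390c: {390c, 4cca, 56a9}.
e9a9 is not in that set, so it is not an ancestor of 390c.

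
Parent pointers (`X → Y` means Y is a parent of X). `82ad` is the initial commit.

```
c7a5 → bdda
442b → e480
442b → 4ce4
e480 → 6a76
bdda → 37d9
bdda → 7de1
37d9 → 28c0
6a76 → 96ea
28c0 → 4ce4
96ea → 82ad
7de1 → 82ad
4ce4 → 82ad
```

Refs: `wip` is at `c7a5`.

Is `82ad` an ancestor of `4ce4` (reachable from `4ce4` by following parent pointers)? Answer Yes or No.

Yes

Ancestors of 4ce4 (commits reachable by following parents): {4ce4, 82ad}.
82ad is in that set, so it is an ancestor of 4ce4.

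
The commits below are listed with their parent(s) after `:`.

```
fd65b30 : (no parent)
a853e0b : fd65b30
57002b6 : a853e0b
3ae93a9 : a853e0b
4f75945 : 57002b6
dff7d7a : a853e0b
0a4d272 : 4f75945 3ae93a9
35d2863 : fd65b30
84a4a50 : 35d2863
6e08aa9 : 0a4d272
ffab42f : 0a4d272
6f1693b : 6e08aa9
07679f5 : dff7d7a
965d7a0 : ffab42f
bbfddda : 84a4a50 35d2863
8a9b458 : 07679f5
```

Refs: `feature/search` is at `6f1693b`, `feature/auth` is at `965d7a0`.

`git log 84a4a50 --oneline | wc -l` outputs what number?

Walking parent pointers from 84a4a50: reachable set = {35d2863, 84a4a50, fd65b30}.
That is 3 commits.

3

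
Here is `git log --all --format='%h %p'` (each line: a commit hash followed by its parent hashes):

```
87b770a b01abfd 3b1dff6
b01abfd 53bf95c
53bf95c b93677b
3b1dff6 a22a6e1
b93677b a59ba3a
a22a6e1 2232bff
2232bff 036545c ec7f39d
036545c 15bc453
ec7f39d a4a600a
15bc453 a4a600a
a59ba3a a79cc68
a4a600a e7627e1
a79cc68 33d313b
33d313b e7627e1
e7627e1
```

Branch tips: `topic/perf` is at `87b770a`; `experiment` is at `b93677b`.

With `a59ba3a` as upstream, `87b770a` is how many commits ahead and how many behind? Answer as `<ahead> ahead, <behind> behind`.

11 ahead, 0 behind

Reachable from 87b770a: {036545c, 15bc453, 2232bff, 33d313b, 3b1dff6, 53bf95c, 87b770a, a22a6e1, a4a600a, a59ba3a, a79cc68, b01abfd, b93677b, e7627e1, ec7f39d}.
Reachable from a59ba3a: {33d313b, a59ba3a, a79cc68, e7627e1}.
Only in 87b770a's history (ahead): {036545c, 15bc453, 2232bff, 3b1dff6, 53bf95c, 87b770a, a22a6e1, a4a600a, b01abfd, b93677b, ec7f39d} — 11.
Only in a59ba3a's history (behind): {} — 0.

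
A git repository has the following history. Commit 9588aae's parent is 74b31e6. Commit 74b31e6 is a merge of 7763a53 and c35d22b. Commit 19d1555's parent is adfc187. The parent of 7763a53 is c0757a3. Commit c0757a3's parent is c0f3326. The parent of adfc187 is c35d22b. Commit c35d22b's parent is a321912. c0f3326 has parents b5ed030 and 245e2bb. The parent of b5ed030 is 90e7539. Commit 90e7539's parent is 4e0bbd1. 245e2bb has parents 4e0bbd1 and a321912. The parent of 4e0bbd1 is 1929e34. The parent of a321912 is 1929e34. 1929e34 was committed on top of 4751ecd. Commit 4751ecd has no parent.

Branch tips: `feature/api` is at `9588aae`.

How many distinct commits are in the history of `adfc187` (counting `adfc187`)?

5

Walking parent pointers from adfc187: reachable set = {1929e34, 4751ecd, a321912, adfc187, c35d22b}.
That is 5 commits.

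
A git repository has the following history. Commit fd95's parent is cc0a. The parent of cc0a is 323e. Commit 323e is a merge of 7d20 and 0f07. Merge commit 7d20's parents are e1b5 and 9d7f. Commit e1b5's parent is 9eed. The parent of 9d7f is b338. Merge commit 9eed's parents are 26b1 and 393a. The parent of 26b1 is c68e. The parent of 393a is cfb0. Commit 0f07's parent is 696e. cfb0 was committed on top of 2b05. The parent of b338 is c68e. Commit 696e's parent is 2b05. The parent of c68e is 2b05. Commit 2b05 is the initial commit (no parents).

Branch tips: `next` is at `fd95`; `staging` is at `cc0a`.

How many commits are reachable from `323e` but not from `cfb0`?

11

Reachable from 323e: {0f07, 26b1, 2b05, 323e, 393a, 696e, 7d20, 9d7f, 9eed, b338, c68e, cfb0, e1b5}.
Reachable from cfb0: {2b05, cfb0}.
In 323e's history but not cfb0's: {0f07, 26b1, 323e, 393a, 696e, 7d20, 9d7f, 9eed, b338, c68e, e1b5} — 11 commits.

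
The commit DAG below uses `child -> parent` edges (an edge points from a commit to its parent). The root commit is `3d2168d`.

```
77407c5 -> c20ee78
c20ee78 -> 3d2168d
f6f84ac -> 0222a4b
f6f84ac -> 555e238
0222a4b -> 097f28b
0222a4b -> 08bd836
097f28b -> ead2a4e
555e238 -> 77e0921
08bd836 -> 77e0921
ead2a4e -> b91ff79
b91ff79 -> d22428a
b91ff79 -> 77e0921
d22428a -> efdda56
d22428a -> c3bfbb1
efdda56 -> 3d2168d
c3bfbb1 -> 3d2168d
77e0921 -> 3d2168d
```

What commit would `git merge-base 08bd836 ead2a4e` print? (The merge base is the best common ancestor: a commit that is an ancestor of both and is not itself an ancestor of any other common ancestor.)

77e0921

Ancestors of 08bd836: {08bd836, 3d2168d, 77e0921}.
Ancestors of ead2a4e: {3d2168d, 77e0921, b91ff79, c3bfbb1, d22428a, ead2a4e, efdda56}.
Common ancestors: {3d2168d, 77e0921}.
Among these, 77e0921 is not an ancestor of any other common ancestor — it is the merge base.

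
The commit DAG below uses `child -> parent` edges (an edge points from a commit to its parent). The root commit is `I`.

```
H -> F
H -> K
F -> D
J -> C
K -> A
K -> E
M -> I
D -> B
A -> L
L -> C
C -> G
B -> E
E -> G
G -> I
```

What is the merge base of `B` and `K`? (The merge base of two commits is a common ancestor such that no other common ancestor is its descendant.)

E

Ancestors of B: {B, E, G, I}.
Ancestors of K: {A, C, E, G, I, K, L}.
Common ancestors: {E, G, I}.
Among these, E is not an ancestor of any other common ancestor — it is the merge base.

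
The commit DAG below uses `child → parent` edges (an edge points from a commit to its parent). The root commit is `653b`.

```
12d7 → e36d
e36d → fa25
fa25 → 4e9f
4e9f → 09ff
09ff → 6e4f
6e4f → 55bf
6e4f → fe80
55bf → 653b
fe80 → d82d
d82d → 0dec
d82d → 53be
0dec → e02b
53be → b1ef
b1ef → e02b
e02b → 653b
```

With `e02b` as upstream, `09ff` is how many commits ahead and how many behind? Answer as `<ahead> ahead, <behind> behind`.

Reachable from 09ff: {09ff, 0dec, 53be, 55bf, 653b, 6e4f, b1ef, d82d, e02b, fe80}.
Reachable from e02b: {653b, e02b}.
Only in 09ff's history (ahead): {09ff, 0dec, 53be, 55bf, 6e4f, b1ef, d82d, fe80} — 8.
Only in e02b's history (behind): {} — 0.

8 ahead, 0 behind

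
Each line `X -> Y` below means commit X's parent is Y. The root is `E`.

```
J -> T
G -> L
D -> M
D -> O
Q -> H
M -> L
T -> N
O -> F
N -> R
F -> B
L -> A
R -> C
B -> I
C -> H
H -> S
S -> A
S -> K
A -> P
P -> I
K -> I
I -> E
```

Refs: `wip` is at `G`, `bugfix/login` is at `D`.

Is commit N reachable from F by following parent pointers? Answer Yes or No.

No

Ancestors of F: {B, E, F, I}.
N is not in that set, so it is not an ancestor of F.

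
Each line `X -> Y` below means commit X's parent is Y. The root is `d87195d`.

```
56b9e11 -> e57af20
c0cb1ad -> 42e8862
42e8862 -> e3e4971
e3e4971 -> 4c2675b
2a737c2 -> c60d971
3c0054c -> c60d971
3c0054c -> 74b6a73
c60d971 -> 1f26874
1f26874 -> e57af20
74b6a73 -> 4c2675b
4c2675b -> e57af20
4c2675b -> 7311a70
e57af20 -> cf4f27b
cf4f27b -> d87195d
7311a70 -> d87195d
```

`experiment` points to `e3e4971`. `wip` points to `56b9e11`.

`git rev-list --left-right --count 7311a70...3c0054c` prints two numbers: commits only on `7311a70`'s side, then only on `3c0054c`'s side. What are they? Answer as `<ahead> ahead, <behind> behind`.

0 ahead, 7 behind

Reachable from 7311a70: {7311a70, d87195d}.
Reachable from 3c0054c: {1f26874, 3c0054c, 4c2675b, 7311a70, 74b6a73, c60d971, cf4f27b, d87195d, e57af20}.
Only in 7311a70's history (ahead): {} — 0.
Only in 3c0054c's history (behind): {1f26874, 3c0054c, 4c2675b, 74b6a73, c60d971, cf4f27b, e57af20} — 7.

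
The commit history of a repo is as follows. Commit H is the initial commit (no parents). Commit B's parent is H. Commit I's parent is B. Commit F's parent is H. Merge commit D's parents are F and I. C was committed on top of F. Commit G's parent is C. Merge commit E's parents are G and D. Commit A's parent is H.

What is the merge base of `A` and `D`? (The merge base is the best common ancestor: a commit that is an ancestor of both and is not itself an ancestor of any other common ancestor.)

Ancestors of A: {A, H}.
Ancestors of D: {B, D, F, H, I}.
Common ancestors: {H}.
The only common ancestor is H, so it is the merge base.

H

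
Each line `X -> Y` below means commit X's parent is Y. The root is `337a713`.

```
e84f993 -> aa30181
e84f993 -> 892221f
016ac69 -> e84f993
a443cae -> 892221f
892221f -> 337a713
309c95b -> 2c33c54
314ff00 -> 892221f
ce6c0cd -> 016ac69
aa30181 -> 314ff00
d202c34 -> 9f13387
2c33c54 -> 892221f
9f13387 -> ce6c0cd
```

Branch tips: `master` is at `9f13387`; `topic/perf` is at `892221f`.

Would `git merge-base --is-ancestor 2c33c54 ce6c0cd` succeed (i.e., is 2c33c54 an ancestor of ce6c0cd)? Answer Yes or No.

Ancestors of ce6c0cd: {016ac69, 314ff00, 337a713, 892221f, aa30181, ce6c0cd, e84f993}.
2c33c54 is not in that set, so it is not an ancestor of ce6c0cd.

No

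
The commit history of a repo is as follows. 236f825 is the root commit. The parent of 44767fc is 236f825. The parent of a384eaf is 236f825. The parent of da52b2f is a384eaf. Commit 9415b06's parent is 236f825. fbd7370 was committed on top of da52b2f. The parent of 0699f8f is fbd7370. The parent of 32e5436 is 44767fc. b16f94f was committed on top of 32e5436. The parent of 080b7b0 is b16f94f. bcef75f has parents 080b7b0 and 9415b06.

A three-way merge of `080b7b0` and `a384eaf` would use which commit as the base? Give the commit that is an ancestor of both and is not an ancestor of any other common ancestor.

236f825

Ancestors of 080b7b0: {080b7b0, 236f825, 32e5436, 44767fc, b16f94f}.
Ancestors of a384eaf: {236f825, a384eaf}.
Common ancestors: {236f825}.
The only common ancestor is 236f825, so it is the merge base.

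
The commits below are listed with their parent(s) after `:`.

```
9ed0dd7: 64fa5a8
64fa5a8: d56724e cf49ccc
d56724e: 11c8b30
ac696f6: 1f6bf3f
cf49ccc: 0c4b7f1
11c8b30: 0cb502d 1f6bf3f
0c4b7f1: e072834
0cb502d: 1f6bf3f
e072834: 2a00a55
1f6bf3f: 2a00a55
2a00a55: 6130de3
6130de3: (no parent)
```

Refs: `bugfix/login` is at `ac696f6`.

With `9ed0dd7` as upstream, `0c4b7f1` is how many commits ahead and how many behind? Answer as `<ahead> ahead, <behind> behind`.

Reachable from 0c4b7f1: {0c4b7f1, 2a00a55, 6130de3, e072834}.
Reachable from 9ed0dd7: {0c4b7f1, 0cb502d, 11c8b30, 1f6bf3f, 2a00a55, 6130de3, 64fa5a8, 9ed0dd7, cf49ccc, d56724e, e072834}.
Only in 0c4b7f1's history (ahead): {} — 0.
Only in 9ed0dd7's history (behind): {0cb502d, 11c8b30, 1f6bf3f, 64fa5a8, 9ed0dd7, cf49ccc, d56724e} — 7.

0 ahead, 7 behind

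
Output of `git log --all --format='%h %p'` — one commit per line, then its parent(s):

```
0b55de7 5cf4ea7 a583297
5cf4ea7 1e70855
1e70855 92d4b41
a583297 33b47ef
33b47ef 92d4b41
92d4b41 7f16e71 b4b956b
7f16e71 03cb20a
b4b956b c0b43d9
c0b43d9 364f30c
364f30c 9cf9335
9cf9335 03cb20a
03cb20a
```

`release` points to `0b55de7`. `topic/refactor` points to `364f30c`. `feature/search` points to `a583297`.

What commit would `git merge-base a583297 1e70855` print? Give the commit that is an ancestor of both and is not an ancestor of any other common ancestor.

92d4b41

Ancestors of a583297: {03cb20a, 33b47ef, 364f30c, 7f16e71, 92d4b41, 9cf9335, a583297, b4b956b, c0b43d9}.
Ancestors of 1e70855: {03cb20a, 1e70855, 364f30c, 7f16e71, 92d4b41, 9cf9335, b4b956b, c0b43d9}.
Common ancestors: {03cb20a, 364f30c, 7f16e71, 92d4b41, 9cf9335, b4b956b, c0b43d9}.
Among these, 92d4b41 is not an ancestor of any other common ancestor — it is the merge base.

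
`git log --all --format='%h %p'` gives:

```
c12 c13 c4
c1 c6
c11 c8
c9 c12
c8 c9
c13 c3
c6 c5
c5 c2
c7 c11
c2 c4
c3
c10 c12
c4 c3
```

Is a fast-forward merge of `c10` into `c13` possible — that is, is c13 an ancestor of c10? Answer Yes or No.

A fast-forward from c13 to c10 is possible iff c13 is an ancestor of c10.
Ancestors of c10: {c10, c12, c13, c3, c4}.
c13 is among them, so fast-forward is possible.

Yes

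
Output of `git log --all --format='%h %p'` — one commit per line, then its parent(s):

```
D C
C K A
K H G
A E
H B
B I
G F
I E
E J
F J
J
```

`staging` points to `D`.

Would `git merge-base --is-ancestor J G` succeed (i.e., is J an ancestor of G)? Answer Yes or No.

Yes

Ancestors of G (commits reachable by following parents): {F, G, J}.
J is in that set, so it is an ancestor of G.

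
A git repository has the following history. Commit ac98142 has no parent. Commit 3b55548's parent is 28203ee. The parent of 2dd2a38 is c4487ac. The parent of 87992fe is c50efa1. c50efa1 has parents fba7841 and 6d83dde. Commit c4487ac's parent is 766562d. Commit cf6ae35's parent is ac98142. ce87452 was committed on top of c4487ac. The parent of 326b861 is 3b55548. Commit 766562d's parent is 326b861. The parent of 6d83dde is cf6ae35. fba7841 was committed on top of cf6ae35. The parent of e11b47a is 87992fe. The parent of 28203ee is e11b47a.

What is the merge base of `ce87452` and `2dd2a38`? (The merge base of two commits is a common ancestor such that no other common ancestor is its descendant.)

c4487ac

Ancestors of ce87452: {28203ee, 326b861, 3b55548, 6d83dde, 766562d, 87992fe, ac98142, c4487ac, c50efa1, ce87452, cf6ae35, e11b47a, fba7841}.
Ancestors of 2dd2a38: {28203ee, 2dd2a38, 326b861, 3b55548, 6d83dde, 766562d, 87992fe, ac98142, c4487ac, c50efa1, cf6ae35, e11b47a, fba7841}.
Common ancestors: {28203ee, 326b861, 3b55548, 6d83dde, 766562d, 87992fe, ac98142, c4487ac, c50efa1, cf6ae35, e11b47a, fba7841}.
Among these, c4487ac is not an ancestor of any other common ancestor — it is the merge base.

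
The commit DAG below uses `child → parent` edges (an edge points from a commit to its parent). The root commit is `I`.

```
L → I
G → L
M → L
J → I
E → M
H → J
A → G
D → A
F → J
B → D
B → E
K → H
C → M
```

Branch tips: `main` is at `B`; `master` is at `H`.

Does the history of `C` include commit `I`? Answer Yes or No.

Ancestors of C (commits reachable by following parents): {C, I, L, M}.
I is in that set, so it is an ancestor of C.

Yes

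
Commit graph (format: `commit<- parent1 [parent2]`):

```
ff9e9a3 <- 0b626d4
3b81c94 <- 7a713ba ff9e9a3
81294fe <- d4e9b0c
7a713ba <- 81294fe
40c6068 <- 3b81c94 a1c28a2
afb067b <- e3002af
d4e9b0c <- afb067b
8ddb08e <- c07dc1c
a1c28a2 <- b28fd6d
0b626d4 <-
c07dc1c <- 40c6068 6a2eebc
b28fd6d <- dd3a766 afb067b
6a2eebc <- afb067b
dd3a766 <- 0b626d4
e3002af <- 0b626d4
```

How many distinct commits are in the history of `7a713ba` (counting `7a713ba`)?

6

Walking parent pointers from 7a713ba: reachable set = {0b626d4, 7a713ba, 81294fe, afb067b, d4e9b0c, e3002af}.
That is 6 commits.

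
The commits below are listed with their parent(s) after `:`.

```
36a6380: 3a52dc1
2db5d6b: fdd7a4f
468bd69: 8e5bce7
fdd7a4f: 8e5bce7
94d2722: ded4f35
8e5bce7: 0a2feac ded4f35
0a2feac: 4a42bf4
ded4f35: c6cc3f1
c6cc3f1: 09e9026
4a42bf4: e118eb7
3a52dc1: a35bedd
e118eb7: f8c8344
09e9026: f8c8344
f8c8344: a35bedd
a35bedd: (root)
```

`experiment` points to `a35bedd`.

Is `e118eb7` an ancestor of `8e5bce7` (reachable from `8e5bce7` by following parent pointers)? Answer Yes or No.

Yes

Ancestors of 8e5bce7 (commits reachable by following parents): {09e9026, 0a2feac, 4a42bf4, 8e5bce7, a35bedd, c6cc3f1, ded4f35, e118eb7, f8c8344}.
e118eb7 is in that set, so it is an ancestor of 8e5bce7.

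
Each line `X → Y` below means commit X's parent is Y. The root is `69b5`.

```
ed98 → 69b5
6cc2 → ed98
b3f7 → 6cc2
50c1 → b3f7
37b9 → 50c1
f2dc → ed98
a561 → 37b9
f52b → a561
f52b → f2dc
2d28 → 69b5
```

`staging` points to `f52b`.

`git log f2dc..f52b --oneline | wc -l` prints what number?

Reachable from f52b: {37b9, 50c1, 69b5, 6cc2, a561, b3f7, ed98, f2dc, f52b}.
Reachable from f2dc: {69b5, ed98, f2dc}.
In f52b's history but not f2dc's: {37b9, 50c1, 6cc2, a561, b3f7, f52b} — 6 commits.

6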